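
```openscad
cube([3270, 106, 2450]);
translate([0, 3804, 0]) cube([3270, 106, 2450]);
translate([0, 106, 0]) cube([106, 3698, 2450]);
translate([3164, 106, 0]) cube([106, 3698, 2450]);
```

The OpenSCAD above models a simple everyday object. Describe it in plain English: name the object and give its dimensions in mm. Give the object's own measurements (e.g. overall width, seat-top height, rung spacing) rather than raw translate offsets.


The wall frame of a small rectangular building: four walls, each 2450 mm tall and 106 mm thick, enclosing a footprint 3270 mm (x) by 3910 mm (y) outside-to-outside, with no floor or roof. The front and back walls (the −y and +y sides) span the full width; the two side walls fit between them.


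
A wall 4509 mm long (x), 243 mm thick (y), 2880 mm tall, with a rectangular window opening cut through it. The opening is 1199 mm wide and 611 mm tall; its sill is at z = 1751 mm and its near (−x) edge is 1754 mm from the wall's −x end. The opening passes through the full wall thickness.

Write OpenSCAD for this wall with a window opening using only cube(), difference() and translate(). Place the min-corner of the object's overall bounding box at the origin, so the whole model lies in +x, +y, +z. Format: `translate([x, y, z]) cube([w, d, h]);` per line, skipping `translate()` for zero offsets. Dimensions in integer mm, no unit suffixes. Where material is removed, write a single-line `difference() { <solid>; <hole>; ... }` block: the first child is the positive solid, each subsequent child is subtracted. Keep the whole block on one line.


difference() { cube([4509, 243, 2880]); translate([1754, 0, 1751]) cube([1199, 243, 611]); }


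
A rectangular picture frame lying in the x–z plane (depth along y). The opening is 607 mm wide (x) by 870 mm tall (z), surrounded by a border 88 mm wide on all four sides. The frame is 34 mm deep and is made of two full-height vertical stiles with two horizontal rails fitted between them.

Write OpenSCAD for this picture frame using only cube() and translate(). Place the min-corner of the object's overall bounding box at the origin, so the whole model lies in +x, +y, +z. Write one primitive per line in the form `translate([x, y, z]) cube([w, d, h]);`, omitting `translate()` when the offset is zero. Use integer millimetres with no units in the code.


cube([88, 34, 1046]);
translate([695, 0, 0]) cube([88, 34, 1046]);
translate([88, 0, 0]) cube([607, 34, 88]);
translate([88, 0, 958]) cube([607, 34, 88]);


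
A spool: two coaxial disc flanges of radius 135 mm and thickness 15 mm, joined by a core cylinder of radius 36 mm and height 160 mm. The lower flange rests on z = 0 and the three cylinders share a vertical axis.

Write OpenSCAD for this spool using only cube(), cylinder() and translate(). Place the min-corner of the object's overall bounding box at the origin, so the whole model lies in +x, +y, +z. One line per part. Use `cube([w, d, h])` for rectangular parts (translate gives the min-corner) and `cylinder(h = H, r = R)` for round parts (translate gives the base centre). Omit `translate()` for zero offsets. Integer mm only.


translate([135, 135, 0]) cylinder(h = 15, r = 135);
translate([135, 135, 15]) cylinder(h = 160, r = 36);
translate([135, 135, 175]) cylinder(h = 15, r = 135);


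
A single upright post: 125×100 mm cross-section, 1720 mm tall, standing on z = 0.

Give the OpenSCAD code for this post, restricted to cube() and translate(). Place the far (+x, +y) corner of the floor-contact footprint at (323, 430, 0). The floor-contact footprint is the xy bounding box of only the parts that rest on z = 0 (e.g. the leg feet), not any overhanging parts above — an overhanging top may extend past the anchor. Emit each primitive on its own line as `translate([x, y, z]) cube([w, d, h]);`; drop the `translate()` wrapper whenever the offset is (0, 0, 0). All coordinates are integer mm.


translate([198, 330, 0]) cube([125, 100, 1720]);


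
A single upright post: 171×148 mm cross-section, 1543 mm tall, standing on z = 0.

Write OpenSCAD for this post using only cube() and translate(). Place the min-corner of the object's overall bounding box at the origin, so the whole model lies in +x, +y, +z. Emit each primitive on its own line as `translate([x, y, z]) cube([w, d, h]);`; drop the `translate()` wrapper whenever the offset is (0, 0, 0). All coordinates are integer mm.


cube([171, 148, 1543]);


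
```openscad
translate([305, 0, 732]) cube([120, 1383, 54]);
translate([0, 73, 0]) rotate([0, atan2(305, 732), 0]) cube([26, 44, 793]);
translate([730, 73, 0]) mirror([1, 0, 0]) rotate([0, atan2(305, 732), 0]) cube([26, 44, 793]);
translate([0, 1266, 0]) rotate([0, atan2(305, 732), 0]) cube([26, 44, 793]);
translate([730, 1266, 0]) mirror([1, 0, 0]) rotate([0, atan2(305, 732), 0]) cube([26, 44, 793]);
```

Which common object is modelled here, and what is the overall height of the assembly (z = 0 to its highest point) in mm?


A sawhorse. The overall height is 786 mm.

A beam across two mirrored pairs of raked legs — a sawhorse. The beam's underside is at z = 732 (matching the legs' vertical rise in atan2(305, 732)) and the beam is 54 mm tall, so its top is at 732 + 54 = 786 mm. The raked legs top out at the beam's underside, so that is the highest point.


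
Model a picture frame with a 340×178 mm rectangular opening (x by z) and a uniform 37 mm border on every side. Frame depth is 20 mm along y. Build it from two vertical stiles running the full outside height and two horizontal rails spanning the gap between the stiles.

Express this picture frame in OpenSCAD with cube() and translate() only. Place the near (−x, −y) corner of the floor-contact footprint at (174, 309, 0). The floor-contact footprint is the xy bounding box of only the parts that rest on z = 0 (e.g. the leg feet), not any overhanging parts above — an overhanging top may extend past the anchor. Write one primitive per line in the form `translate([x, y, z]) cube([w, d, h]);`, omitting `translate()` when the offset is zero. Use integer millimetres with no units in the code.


translate([174, 309, 0]) cube([37, 20, 252]);
translate([551, 309, 0]) cube([37, 20, 252]);
translate([211, 309, 0]) cube([340, 20, 37]);
translate([211, 309, 215]) cube([340, 20, 37]);


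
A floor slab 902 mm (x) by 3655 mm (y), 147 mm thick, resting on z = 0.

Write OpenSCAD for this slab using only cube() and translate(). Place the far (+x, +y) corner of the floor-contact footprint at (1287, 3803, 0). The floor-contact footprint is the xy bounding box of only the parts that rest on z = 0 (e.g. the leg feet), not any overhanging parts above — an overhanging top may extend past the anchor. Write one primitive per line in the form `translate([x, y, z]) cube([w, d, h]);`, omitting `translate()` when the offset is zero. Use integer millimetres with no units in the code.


translate([385, 148, 0]) cube([902, 3655, 147]);


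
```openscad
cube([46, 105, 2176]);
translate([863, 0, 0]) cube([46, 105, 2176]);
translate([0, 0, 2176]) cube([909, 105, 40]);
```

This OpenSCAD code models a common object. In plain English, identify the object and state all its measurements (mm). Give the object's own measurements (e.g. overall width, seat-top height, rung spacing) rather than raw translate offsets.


A door frame. The clear opening is 817 mm wide and 2176 mm high. Two 46 mm wide jambs, 105 mm deep, stand either side of the opening from the floor to the top of the opening. A 40 mm thick head sits across the top of both jambs, spanning the full outside width of the frame.


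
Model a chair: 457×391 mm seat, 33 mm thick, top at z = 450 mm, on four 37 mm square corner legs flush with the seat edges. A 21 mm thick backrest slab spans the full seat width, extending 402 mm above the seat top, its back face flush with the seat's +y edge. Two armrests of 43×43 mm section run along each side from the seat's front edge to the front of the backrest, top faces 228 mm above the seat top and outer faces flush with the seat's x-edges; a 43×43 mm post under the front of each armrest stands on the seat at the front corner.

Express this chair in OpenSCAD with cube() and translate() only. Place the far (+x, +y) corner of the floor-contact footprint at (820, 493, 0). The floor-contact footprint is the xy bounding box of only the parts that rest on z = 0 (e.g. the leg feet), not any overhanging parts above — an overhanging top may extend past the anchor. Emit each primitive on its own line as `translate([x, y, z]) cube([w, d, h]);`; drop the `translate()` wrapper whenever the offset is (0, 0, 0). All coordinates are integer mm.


translate([363, 102, 417]) cube([457, 391, 33]);
translate([363, 102, 0]) cube([37, 37, 417]);
translate([783, 102, 0]) cube([37, 37, 417]);
translate([363, 456, 0]) cube([37, 37, 417]);
translate([783, 456, 0]) cube([37, 37, 417]);
translate([363, 472, 450]) cube([457, 21, 402]);
translate([363, 102, 635]) cube([43, 370, 43]);
translate([777, 102, 635]) cube([43, 370, 43]);
translate([363, 102, 450]) cube([43, 43, 185]);
translate([777, 102, 450]) cube([43, 43, 185]);


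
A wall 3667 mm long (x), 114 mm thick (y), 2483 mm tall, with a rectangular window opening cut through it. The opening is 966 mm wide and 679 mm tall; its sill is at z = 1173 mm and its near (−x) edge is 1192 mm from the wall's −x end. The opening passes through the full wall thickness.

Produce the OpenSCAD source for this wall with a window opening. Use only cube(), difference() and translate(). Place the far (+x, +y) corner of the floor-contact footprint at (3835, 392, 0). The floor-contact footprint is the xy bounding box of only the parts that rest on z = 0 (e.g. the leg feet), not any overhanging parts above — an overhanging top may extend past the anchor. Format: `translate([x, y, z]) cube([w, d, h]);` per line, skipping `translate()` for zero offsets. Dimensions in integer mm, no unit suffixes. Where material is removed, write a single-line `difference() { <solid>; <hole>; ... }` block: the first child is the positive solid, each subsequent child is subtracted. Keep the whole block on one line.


difference() { translate([168, 278, 0]) cube([3667, 114, 2483]); translate([1360, 278, 1173]) cube([966, 114, 679]); }


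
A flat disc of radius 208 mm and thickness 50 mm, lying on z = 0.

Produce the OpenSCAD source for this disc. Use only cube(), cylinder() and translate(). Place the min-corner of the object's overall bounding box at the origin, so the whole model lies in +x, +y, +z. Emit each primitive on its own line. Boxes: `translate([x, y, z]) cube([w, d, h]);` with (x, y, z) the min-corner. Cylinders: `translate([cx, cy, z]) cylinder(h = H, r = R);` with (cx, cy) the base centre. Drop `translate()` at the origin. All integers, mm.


translate([208, 208, 0]) cylinder(h = 50, r = 208);


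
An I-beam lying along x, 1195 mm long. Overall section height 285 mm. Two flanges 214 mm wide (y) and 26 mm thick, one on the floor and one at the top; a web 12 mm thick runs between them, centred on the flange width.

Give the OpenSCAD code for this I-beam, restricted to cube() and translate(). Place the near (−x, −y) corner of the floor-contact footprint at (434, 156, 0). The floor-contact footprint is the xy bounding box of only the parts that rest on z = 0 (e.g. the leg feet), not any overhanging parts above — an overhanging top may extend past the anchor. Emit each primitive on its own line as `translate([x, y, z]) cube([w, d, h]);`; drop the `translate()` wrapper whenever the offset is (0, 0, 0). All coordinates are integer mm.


translate([434, 156, 0]) cube([1195, 214, 26]);
translate([434, 257, 26]) cube([1195, 12, 233]);
translate([434, 156, 259]) cube([1195, 214, 26]);


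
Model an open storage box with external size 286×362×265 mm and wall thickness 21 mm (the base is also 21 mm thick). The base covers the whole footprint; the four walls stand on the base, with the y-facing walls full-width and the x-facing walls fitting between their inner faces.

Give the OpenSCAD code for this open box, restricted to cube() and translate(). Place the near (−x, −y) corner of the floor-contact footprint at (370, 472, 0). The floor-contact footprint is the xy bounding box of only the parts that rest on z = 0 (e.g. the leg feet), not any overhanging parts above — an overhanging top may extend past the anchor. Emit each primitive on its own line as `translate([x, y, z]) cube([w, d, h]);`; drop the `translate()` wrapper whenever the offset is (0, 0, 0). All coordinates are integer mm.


translate([370, 472, 0]) cube([286, 362, 21]);
translate([370, 472, 21]) cube([286, 21, 244]);
translate([370, 813, 21]) cube([286, 21, 244]);
translate([370, 493, 21]) cube([21, 320, 244]);
translate([635, 493, 21]) cube([21, 320, 244]);


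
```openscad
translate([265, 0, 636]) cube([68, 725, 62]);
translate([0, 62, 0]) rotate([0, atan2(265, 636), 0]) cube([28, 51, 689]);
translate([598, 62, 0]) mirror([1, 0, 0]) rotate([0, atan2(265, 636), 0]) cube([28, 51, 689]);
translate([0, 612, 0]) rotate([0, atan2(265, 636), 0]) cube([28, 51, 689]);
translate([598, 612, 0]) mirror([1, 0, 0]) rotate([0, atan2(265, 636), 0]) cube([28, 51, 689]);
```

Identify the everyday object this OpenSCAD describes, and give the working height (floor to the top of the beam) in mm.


A sawhorse. The overall height is 698 mm.

A beam across two mirrored pairs of raked legs — a sawhorse. The beam's underside is at z = 636 (matching the legs' vertical rise in atan2(265, 636)) and the beam is 62 mm tall, so its top is at 636 + 62 = 698 mm. The raked legs top out at the beam's underside, so that is the highest point.


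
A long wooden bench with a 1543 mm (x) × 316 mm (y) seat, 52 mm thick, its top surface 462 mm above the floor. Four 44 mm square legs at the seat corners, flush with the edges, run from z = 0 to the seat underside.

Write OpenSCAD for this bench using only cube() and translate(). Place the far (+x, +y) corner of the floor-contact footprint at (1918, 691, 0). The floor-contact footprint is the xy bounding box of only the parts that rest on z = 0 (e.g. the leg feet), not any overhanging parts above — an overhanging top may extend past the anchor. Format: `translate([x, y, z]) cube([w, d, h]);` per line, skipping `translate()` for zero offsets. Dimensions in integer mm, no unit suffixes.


// leg_h = 462 − 52 = 410
translate([375, 375, 410]) cube([1543, 316, 52]);
translate([375, 375, 0]) cube([44, 44, 410]);
translate([375, 647, 0]) cube([44, 44, 410]);
translate([1874, 375, 0]) cube([44, 44, 410]);
translate([1874, 647, 0]) cube([44, 44, 410]);


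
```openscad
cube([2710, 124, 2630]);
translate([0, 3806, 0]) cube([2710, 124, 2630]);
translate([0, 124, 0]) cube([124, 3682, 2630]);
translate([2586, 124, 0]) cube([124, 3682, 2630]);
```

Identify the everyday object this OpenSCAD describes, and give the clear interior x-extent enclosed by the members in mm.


A house (or room) frame. The interior width is 2462 mm.

Four 2630 mm walls enclosing a rectangle with no floor or roof — a room or house frame. Outside width is 2710 mm and wall thickness is 124 mm, so the interior width is 2710 − 2 × 124 = 2462 mm.


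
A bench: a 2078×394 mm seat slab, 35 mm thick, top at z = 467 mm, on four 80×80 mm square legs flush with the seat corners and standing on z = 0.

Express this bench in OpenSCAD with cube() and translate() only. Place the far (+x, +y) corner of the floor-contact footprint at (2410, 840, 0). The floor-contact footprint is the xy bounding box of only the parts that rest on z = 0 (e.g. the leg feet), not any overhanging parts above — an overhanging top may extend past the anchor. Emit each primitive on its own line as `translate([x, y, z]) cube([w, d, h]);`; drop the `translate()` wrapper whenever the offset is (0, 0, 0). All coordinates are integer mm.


// leg_h = 467 − 35 = 432
translate([332, 446, 432]) cube([2078, 394, 35]);
translate([332, 446, 0]) cube([80, 80, 432]);
translate([332, 760, 0]) cube([80, 80, 432]);
translate([2330, 446, 0]) cube([80, 80, 432]);
translate([2330, 760, 0]) cube([80, 80, 432]);


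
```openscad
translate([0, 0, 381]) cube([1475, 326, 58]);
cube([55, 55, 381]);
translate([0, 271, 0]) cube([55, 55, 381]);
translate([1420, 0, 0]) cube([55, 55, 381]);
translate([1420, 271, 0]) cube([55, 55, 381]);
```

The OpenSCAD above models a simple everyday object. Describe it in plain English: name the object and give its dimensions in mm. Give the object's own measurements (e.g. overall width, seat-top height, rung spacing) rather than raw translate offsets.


A bench: a 1475×326 mm seat slab, 58 mm thick, top at z = 439 mm, on four 55×55 mm square legs flush with the seat corners and standing on z = 0.


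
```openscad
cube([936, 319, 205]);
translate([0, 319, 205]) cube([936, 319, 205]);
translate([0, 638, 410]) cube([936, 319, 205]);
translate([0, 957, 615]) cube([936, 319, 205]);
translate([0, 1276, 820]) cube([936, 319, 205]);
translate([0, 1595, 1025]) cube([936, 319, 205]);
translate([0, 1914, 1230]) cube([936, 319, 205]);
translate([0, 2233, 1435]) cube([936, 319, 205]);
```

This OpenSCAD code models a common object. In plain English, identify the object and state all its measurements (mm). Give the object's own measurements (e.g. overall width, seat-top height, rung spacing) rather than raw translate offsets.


A straight staircase of 8 solid steps. Each step is 936 mm wide (x), 319 mm deep (y, the going) and 205 mm tall (the rise). The first step rests on the floor; each subsequent step sits one going further in +y and one rise higher in +z, directly behind and above the previous step with no overlap.


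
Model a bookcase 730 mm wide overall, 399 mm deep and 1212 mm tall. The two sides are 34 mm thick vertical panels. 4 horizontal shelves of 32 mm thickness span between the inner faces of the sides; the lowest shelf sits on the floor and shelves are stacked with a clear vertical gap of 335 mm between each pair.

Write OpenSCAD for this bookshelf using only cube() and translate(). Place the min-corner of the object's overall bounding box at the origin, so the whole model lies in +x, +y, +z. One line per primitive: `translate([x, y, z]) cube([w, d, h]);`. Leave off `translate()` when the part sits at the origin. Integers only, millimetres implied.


cube([34, 399, 1212]);
translate([696, 0, 0]) cube([34, 399, 1212]);
translate([34, 0, 0]) cube([662, 399, 32]);
translate([34, 0, 367]) cube([662, 399, 32]);
translate([34, 0, 734]) cube([662, 399, 32]);
translate([34, 0, 1101]) cube([662, 399, 32]);


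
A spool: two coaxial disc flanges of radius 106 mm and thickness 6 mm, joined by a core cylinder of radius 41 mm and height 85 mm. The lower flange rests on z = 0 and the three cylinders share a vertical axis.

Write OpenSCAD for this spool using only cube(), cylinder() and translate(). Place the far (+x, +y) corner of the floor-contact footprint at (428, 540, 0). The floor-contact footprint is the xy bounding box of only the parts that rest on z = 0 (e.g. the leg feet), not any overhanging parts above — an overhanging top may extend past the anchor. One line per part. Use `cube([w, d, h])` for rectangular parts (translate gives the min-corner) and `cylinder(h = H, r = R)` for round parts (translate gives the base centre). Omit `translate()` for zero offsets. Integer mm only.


translate([322, 434, 0]) cylinder(h = 6, r = 106);
translate([322, 434, 6]) cylinder(h = 85, r = 41);
translate([322, 434, 91]) cylinder(h = 6, r = 106);


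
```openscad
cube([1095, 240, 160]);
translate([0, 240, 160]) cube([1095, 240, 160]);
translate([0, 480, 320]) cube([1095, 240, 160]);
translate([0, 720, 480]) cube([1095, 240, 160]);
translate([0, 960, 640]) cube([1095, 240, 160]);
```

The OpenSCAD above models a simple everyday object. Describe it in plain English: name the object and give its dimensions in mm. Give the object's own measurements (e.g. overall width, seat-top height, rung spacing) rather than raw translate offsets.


A straight staircase of 5 solid steps. Each step is 1095 mm wide (x), 240 mm deep (y, the going) and 160 mm tall (the rise). The first step rests on the floor; each subsequent step sits one going further in +y and one rise higher in +z, directly behind and above the previous step with no overlap.


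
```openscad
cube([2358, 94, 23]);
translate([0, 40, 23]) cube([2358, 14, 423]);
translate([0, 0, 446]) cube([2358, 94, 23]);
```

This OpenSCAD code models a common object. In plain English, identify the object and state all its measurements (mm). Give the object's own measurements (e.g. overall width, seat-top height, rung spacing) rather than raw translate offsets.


An I-beam lying along x, 2358 mm long. Overall section height 469 mm. Two flanges 94 mm wide (y) and 23 mm thick, one on the floor and one at the top; a web 14 mm thick runs between them, centred on the flange width.


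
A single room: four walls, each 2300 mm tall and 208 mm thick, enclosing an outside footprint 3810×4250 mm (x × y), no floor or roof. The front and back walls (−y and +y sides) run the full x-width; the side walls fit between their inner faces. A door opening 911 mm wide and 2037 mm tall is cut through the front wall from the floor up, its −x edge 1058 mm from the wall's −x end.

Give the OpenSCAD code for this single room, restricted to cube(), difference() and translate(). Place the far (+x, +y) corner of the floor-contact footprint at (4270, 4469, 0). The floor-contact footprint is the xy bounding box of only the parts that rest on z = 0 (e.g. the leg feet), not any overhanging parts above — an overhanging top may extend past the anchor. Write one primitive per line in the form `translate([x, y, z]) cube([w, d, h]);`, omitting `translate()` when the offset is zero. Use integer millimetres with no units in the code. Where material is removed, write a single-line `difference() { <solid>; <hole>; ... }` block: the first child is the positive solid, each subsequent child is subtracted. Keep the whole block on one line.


difference() { translate([460, 219, 0]) cube([3810, 208, 2300]); translate([1518, 219, 0]) cube([911, 208, 2037]); }
translate([460, 4261, 0]) cube([3810, 208, 2300]);
translate([460, 427, 0]) cube([208, 3834, 2300]);
translate([4062, 427, 0]) cube([208, 3834, 2300]);


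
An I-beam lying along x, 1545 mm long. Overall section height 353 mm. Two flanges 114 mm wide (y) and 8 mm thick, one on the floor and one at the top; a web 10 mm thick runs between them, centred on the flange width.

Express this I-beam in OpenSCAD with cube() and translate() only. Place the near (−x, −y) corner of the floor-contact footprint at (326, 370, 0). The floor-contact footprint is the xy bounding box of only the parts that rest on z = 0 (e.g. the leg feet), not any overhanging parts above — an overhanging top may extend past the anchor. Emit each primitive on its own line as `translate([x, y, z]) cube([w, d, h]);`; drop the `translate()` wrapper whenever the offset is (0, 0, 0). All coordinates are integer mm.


translate([326, 370, 0]) cube([1545, 114, 8]);
translate([326, 422, 8]) cube([1545, 10, 337]);
translate([326, 370, 345]) cube([1545, 114, 8]);


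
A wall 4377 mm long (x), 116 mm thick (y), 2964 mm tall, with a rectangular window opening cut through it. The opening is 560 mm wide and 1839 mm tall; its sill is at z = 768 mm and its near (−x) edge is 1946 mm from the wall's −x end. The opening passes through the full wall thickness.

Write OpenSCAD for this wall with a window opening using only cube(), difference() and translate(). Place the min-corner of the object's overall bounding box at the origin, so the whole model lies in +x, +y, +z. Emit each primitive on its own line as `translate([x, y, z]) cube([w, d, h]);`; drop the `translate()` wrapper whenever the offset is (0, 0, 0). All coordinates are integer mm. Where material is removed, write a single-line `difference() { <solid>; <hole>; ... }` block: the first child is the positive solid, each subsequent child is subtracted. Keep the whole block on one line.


difference() { cube([4377, 116, 2964]); translate([1946, 0, 768]) cube([560, 116, 1839]); }


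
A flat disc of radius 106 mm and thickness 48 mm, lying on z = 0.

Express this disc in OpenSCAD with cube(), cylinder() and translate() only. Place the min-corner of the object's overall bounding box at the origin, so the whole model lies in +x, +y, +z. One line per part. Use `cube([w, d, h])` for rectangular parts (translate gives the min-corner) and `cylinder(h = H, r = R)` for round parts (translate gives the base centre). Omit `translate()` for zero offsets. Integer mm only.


translate([106, 106, 0]) cylinder(h = 48, r = 106);


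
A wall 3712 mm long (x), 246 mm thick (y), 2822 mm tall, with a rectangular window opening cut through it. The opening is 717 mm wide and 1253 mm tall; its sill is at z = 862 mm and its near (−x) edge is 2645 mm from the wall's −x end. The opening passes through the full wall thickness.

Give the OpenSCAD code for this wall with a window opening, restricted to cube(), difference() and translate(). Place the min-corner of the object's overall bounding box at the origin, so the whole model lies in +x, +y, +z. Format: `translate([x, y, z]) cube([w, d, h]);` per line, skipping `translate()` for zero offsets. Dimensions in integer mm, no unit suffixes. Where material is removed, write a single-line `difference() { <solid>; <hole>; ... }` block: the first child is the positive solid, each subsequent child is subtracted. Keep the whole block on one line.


difference() { cube([3712, 246, 2822]); translate([2645, 0, 862]) cube([717, 246, 1253]); }


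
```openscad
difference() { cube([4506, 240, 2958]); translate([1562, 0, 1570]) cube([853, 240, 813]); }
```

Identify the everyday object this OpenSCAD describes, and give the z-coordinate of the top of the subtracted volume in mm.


A wall with a window opening. The window head height is 2383 mm.

A wall with a rectangular opening subtracted — a window. Sill at z = 1570, opening 813 mm tall, so the head is at 1570 + 813 = 2383 mm.


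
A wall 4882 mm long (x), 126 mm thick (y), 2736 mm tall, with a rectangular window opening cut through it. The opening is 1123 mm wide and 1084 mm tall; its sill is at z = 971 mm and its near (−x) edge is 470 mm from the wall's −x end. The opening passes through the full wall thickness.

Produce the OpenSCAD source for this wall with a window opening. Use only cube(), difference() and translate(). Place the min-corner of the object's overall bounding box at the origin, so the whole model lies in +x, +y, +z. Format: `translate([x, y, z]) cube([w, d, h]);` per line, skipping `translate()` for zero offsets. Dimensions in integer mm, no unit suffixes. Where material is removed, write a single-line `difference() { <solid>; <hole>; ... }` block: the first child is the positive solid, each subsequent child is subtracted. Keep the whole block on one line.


difference() { cube([4882, 126, 2736]); translate([470, 0, 971]) cube([1123, 126, 1084]); }


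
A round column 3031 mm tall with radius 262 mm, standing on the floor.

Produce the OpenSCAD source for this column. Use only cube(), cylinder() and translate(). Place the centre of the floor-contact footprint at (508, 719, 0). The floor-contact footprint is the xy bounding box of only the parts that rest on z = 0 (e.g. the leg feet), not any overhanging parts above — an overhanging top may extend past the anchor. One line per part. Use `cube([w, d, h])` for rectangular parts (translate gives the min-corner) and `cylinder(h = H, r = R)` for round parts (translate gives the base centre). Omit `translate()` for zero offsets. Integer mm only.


translate([508, 719, 0]) cylinder(h = 3031, r = 262);


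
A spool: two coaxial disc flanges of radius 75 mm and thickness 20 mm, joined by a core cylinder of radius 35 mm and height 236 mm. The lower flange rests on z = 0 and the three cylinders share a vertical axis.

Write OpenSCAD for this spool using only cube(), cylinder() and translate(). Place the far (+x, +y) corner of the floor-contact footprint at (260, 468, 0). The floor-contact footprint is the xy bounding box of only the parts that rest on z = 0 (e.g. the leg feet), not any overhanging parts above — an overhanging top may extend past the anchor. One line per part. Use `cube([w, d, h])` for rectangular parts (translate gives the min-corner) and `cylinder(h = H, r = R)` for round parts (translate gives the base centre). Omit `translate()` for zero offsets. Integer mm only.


translate([185, 393, 0]) cylinder(h = 20, r = 75);
translate([185, 393, 20]) cylinder(h = 236, r = 35);
translate([185, 393, 256]) cylinder(h = 20, r = 75);


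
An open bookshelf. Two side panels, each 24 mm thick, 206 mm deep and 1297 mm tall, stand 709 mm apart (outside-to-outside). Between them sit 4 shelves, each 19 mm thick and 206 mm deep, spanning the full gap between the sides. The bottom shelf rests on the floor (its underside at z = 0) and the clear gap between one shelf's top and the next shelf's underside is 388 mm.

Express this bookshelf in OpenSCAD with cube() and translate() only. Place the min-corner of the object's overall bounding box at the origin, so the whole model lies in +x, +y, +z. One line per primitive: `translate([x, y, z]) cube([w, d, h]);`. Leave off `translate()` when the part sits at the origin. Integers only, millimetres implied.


cube([24, 206, 1297]);
translate([685, 0, 0]) cube([24, 206, 1297]);
translate([24, 0, 0]) cube([661, 206, 19]);
translate([24, 0, 407]) cube([661, 206, 19]);
translate([24, 0, 814]) cube([661, 206, 19]);
translate([24, 0, 1221]) cube([661, 206, 19]);


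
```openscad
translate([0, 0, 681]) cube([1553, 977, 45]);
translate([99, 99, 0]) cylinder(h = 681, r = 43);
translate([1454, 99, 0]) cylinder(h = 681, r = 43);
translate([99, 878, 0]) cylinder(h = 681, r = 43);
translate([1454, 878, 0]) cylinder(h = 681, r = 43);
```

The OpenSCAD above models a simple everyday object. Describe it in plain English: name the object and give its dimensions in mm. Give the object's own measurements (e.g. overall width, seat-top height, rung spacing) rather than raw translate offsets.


A table: top 1553 mm (x) × 977 mm (y), 45 mm thick, upper face at z = 726 mm, on four round legs of 86 mm diameter, each leg's bounding box inset 56 mm from the nearest pair of top edges from z = 0 to the bottom of the top.


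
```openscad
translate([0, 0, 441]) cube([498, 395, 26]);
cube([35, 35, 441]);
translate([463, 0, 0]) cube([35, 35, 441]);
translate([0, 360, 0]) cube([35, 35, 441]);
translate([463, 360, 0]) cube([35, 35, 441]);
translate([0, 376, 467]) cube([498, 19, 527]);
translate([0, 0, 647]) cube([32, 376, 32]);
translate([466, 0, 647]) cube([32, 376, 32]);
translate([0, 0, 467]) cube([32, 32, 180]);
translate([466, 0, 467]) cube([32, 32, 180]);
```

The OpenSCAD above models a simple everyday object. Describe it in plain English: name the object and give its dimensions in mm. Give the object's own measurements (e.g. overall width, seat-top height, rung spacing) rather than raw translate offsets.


A chair. The seat is a 498×395×26 mm slab with its top at z = 467 mm, on four 35×35 mm corner legs (flush with the seat edges, standing on z = 0). A flat backrest 19 mm thick, 527 mm tall, spans the full seat width and rises from the seat top along its +y edge, rear face flush with the rear of the seat. Two armrests of 32×32 mm section run along each side from the seat's front edge to the front of the backrest, top faces 212 mm above the seat top and outer faces flush with the seat's x-edges; a 32×32 mm post under the front of each armrest stands on the seat at the front corner.


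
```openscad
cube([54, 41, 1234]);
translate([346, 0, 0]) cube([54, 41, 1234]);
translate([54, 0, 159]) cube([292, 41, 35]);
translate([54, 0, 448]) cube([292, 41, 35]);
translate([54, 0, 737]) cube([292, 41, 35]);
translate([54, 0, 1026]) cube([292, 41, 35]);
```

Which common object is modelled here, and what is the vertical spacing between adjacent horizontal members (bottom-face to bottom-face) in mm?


A ladder. The rung spacing is 289 mm.

Two tall 54×41 posts with 4 short bars between them — a ladder. Adjacent rungs sit at z = 159 and z = 448, so the spacing is 448 − 159 = 289 mm.


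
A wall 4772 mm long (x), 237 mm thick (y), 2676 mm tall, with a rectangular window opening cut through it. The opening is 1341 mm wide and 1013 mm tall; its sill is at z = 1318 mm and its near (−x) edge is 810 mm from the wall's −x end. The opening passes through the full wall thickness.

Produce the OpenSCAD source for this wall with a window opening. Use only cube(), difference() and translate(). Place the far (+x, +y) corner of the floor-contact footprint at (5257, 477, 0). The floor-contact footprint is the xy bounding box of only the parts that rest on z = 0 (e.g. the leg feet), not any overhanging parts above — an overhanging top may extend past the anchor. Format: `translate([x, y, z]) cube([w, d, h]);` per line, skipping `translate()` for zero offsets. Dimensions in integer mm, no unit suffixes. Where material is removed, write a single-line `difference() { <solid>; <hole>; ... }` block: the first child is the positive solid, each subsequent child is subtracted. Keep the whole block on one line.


difference() { translate([485, 240, 0]) cube([4772, 237, 2676]); translate([1295, 240, 1318]) cube([1341, 237, 1013]); }


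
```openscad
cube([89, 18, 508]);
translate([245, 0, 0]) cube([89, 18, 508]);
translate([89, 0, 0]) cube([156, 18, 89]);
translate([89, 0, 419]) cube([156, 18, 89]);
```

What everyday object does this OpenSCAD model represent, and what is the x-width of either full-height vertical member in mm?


A picture frame. The border width is 89 mm.

Four thin pieces enclosing a rectangular opening — a picture frame. The two full-height stiles are 508 mm tall; the top rail sits at z = 419 and is 89 mm tall, so the border above the opening is 508 − 419 = 89 mm, matching the stile x-width.


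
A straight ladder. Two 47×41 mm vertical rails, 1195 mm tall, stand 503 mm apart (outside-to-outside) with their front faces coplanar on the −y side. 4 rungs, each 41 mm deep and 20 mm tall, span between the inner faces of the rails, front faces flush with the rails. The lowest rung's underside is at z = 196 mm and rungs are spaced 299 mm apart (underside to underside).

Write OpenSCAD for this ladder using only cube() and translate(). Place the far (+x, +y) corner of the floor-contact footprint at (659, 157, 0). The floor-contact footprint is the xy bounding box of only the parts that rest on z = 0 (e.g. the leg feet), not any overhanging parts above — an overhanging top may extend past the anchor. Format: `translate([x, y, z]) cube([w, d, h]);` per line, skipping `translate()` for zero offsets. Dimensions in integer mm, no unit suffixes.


// rung span = 503 - 2*47 = 409
// rung[k] z = 196 + k*299
translate([156, 116, 0]) cube([47, 41, 1195]);
translate([612, 116, 0]) cube([47, 41, 1195]);
translate([203, 116, 196]) cube([409, 41, 20]);
translate([203, 116, 495]) cube([409, 41, 20]);
translate([203, 116, 794]) cube([409, 41, 20]);
translate([203, 116, 1093]) cube([409, 41, 20]);


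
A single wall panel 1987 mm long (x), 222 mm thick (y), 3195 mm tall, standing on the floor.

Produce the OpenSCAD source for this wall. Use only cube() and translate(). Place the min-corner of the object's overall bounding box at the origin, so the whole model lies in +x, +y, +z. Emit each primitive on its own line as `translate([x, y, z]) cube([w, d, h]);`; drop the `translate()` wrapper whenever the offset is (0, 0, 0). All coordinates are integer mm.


cube([1987, 222, 3195]);


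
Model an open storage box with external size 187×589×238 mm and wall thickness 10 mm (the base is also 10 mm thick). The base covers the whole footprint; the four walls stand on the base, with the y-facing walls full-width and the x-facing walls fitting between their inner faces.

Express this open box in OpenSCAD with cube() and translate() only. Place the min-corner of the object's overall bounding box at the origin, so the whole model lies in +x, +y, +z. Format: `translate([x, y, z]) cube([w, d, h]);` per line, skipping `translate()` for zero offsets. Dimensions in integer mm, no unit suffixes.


cube([187, 589, 10]);
translate([0, 0, 10]) cube([187, 10, 228]);
translate([0, 579, 10]) cube([187, 10, 228]);
translate([0, 10, 10]) cube([10, 569, 228]);
translate([177, 10, 10]) cube([10, 569, 228]);


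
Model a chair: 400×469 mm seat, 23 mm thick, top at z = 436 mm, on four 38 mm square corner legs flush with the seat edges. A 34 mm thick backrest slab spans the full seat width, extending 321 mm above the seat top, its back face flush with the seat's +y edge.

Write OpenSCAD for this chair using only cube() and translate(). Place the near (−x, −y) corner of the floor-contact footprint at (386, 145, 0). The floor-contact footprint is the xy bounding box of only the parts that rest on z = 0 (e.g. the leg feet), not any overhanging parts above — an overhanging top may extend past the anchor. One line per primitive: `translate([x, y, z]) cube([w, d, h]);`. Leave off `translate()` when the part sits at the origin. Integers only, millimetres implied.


translate([386, 145, 413]) cube([400, 469, 23]);
translate([386, 145, 0]) cube([38, 38, 413]);
translate([748, 145, 0]) cube([38, 38, 413]);
translate([386, 576, 0]) cube([38, 38, 413]);
translate([748, 576, 0]) cube([38, 38, 413]);
translate([386, 580, 436]) cube([400, 34, 321]);


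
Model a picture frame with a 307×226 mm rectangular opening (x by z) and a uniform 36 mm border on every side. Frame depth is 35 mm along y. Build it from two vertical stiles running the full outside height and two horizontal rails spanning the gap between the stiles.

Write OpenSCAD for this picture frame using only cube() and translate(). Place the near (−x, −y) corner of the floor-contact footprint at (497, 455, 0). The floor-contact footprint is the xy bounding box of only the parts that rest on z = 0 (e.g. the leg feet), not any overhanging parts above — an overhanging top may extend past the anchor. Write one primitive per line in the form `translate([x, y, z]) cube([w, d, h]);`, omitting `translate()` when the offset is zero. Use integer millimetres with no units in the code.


translate([497, 455, 0]) cube([36, 35, 298]);
translate([840, 455, 0]) cube([36, 35, 298]);
translate([533, 455, 0]) cube([307, 35, 36]);
translate([533, 455, 262]) cube([307, 35, 36]);


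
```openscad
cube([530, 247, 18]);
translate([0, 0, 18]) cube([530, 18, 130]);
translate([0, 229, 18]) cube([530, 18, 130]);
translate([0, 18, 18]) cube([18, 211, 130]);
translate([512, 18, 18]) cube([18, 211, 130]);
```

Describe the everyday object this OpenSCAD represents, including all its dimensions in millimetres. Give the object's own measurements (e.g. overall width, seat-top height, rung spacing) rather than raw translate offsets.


An open-topped rectangular box: outside dimensions 530×247×148 mm, with a uniform wall and base thickness of 18 mm. The base is a full 530×247 slab on the floor; four walls sit on top of the base. The front and back walls (the −y and +y sides) span the full width; the two side walls fit between them.


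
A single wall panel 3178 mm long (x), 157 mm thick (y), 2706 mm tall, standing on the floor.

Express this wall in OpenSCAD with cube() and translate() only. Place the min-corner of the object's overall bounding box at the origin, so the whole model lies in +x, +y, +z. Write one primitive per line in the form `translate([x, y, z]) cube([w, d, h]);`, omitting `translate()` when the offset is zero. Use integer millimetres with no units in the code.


cube([3178, 157, 2706]);


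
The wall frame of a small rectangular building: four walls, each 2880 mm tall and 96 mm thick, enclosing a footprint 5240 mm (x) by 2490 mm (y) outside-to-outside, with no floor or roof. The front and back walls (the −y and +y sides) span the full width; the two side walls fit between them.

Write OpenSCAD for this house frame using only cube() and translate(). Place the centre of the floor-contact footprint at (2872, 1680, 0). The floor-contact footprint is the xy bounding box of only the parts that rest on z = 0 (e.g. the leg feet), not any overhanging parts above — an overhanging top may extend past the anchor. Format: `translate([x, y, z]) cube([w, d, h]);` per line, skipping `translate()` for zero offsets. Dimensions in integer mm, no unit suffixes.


translate([252, 435, 0]) cube([5240, 96, 2880]);
translate([252, 2829, 0]) cube([5240, 96, 2880]);
translate([252, 531, 0]) cube([96, 2298, 2880]);
translate([5396, 531, 0]) cube([96, 2298, 2880]);
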